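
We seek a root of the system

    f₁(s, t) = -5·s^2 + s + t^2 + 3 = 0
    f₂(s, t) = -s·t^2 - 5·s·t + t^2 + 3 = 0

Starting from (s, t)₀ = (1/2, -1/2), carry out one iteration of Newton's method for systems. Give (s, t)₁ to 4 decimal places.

At (1/2, -1/2): F = (2.5000, 4.3750).
Jacobian J = [[-10·s + 1, 2·t], [-t^2 - 5·t, -2·s·t - 5·s + 2·t]].
At the point, J = [[-4.0000, -1.0000], [2.2500, -3.0000]] (det J = 14.2500).
Solving J·Δ = −F gives Δ = (0.2193, 1.6228).
Then the next iterate is (s, t)₁ = (0.7193, 1.1228).

(0.7193, 1.1228)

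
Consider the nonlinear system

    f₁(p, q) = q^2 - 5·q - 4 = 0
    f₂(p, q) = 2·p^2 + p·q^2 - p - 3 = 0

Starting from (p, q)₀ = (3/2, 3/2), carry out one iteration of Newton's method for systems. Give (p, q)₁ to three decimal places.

(3.905, -3.125)

At (3/2, 3/2): F = (-9.250, 3.375).
Jacobian J = [[0, 2·q - 5], [4·p + q^2 - 1, 2·p·q]].
At the point, J = [[0.000, -2.000], [7.250, 4.500]] (det J = 14.500).
Solving J·Δ = −F gives Δ = (2.405, -4.625).
Then the next iterate is (p, q)₁ = (3.905, -3.125).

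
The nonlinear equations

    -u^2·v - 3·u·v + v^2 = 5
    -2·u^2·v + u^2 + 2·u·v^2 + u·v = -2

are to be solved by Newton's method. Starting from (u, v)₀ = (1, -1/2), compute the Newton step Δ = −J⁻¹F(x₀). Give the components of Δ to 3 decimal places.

At (1, -1/2): F = (-2.750, 4.000).
Jacobian J = [[-2·u·v - 3·v, -u^2 - 3·u + 2·v], [-4·u·v + 2·u + 2·v^2 + v, -2·u^2 + 4·u·v + u]].
At the point, J = [[2.500, -5.000], [4.000, -3.000]] (det J = 12.500).
Solving J·Δ = −F gives Δ = (-2.260, -1.680).

(-2.260, -1.680)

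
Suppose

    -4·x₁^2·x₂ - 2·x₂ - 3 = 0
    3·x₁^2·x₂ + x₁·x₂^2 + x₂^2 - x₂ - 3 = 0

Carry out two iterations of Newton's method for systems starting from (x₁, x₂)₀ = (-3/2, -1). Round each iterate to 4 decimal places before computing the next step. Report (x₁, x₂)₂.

(0.2095, -1.3650)

At (-3/2, -1): F = (8.0000, -9.2500).
Jacobian J = [[-8·x₁·x₂, -4·x₁^2 - 2], [6·x₁·x₂ + x₂^2, 3·x₁^2 + 2·x₁·x₂ + 2·x₂ - 1]].
At the point, J = [[-12.0000, -11.0000], [10.0000, 6.7500]] (det J = 29.0000).
Solving J·Δ = −F gives Δ = (1.6466, -1.0690).
Then the next iterate is (x₁, x₂)₁ = (0.1466, -2.0690).
Round to (0.1466, -2.0690) and repeat: F = (1.315864, 3.843922), J = [[2.426523, -2.085966], [2.460869, -5.680156]].
Δ = (0.0629, 0.7040), so (x₁, x₂)₂ = (0.2095, -1.3650).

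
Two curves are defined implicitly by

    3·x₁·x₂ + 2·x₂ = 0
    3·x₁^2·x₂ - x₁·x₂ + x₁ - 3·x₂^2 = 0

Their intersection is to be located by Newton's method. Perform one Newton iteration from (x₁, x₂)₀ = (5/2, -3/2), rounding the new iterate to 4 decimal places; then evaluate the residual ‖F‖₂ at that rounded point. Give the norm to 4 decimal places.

23.6379

At (5/2, -3/2): F = (-14.2500, -28.6250).
Jacobian J = [[3·x₂, 3·x₁ + 2], [6·x₁·x₂ - x₂ + 1, 3·x₁^2 - x₁ - 6·x₂]].
At the point, J = [[-4.5000, 9.5000], [-20.0000, 25.2500]] (det J = 76.3750).
Solving J·Δ = −F gives Δ = (1.1506, 2.0450).
Then the next iterate is (x₁, x₂)₁ = (3.6506, 0.5450).
Re-evaluating at (3.6506, 0.5450): F = (7.058731, 22.559397), so ‖F‖₂ = 23.6379.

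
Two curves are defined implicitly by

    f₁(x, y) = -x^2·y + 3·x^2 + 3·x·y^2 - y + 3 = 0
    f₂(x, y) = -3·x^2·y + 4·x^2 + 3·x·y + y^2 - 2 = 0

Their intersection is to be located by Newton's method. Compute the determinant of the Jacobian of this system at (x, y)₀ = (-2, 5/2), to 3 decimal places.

534.750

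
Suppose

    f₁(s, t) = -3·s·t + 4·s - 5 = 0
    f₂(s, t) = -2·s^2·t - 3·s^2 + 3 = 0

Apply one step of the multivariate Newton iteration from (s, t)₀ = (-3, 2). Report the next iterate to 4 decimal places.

At (-3, 2): F = (1.0000, -60.0000).
Jacobian J = [[-3·t + 4, -3·s], [-4·s·t - 6·s, -2·s^2]].
At the point, J = [[-2.0000, 9.0000], [42.0000, -18.0000]] (det J = -342.0000).
Solving J·Δ = −F gives Δ = (1.5263, 0.2281).
Then the next iterate is (s, t)₁ = (-1.4737, 2.2281).

(-1.4737, 2.2281)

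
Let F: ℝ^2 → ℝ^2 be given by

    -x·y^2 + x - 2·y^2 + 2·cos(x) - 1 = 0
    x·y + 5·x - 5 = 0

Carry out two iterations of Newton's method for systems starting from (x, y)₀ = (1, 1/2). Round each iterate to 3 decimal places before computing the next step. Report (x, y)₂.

(0.888, 0.631)

At (1, 1/2): F = (0.33060, 0.500).
Jacobian J = [[-y^2 - 2·sin(x) + 1, -2·x·y - 4·y], [y + 5, x]].
At the point, J = [[-0.93294, -3.000], [5.500, 1.000]] (det J = 15.56706).
Solving J·Δ = −F gives Δ = (-0.118, 0.147).
Then the next iterate is (x, y)₁ = (0.882, 0.647).
Round to (0.882, 0.647) and repeat: F = (-0.05321, -0.01935), J = [[-0.96263, -3.72931], [5.647, 0.882]].
Δ = (0.006, -0.016), so (x, y)₂ = (0.888, 0.631).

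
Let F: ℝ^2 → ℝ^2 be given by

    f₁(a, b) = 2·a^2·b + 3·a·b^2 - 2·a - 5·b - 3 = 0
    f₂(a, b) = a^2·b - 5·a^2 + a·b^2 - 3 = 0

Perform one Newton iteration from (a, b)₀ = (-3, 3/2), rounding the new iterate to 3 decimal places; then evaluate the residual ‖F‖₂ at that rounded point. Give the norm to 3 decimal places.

10.555

At (-3, 3/2): F = (2.250, -41.250).
Jacobian J = [[4·a·b + 3·b^2 - 2, 2·a^2 + 6·a·b - 5], [2·a·b - 10·a + b^2, a^2 + 2·a·b]].
At the point, J = [[-13.250, -14.000], [23.250, 0.000]] (det J = 325.500).
Solving J·Δ = −F gives Δ = (1.774, -1.518).
Then the next iterate is (a, b)₁ = (-1.226, -0.018).
Re-evaluating at (-1.226, -0.018): F = (-0.51330, -10.54283), so ‖F‖₂ = 10.555.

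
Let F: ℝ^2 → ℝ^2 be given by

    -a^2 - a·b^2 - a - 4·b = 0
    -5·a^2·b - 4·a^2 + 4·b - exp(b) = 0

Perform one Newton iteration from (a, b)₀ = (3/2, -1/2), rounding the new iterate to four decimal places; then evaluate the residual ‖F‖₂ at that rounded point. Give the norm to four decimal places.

1.1729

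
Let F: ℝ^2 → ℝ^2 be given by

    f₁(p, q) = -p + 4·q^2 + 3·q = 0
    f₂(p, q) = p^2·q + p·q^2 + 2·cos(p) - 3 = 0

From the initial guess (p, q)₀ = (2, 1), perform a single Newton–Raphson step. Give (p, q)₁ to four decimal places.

At (2, 1): F = (5.0000, 2.167706).
Jacobian J = [[-1, 8·q + 3], [2·p·q + q^2 - 2·sin(p), p^2 + 2·p·q]].
At the point, J = [[-1.0000, 11.0000], [3.181405, 8.0000]] (det J = -42.995457).
Solving J·Δ = −F gives Δ = (0.3757, -0.4204).
Then the next iterate is (p, q)₁ = (2.3757, 0.5796).

(2.3757, 0.5796)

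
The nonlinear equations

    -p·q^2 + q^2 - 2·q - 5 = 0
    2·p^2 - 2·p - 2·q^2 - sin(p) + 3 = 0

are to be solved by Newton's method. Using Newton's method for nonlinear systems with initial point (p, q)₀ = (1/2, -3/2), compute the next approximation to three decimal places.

(-0.340, -1.210)

At (1/2, -3/2): F = (-0.875, -2.47943).
Jacobian J = [[-q^2, -2·p·q + 2·q - 2], [4·p - cos(p) - 2, -4·q]].
At the point, J = [[-2.250, -3.500], [-0.87758, 6.000]] (det J = -16.57154).
Solving J·Δ = −F gives Δ = (-0.840, 0.290).
Then the next iterate is (p, q)₁ = (-0.340, -1.210).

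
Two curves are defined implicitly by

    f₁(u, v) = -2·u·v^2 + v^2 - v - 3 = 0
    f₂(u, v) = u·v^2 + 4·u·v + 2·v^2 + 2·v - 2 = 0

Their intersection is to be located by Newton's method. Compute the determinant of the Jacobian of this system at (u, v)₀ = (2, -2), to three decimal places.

92.000

J = [[-2·v^2, -4·u·v + 2·v - 1], [v^2 + 4·v, 2·u·v + 4·u + 4·v + 2]].
At the point, J = [[-8.000, 11.000], [-4.000, -6.000]].
det J = 92.000.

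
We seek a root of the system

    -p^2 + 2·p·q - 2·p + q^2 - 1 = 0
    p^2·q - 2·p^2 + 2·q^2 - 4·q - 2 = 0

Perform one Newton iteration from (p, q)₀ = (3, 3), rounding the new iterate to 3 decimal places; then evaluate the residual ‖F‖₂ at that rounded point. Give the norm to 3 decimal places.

0.161

At (3, 3): F = (11.000, 13.000).
Jacobian J = [[-2·p + 2·q - 2, 2·p + 2·q], [2·p·q - 4·p, p^2 + 4·q - 4]].
At the point, J = [[-2.000, 12.000], [6.000, 17.000]] (det J = -106.000).
Solving J·Δ = −F gives Δ = (0.292, -0.868).
Then the next iterate is (p, q)₁ = (3.292, 2.132).
Re-evaluating at (3.292, 2.132): F = (0.16125, -0.00663), so ‖F‖₂ = 0.161.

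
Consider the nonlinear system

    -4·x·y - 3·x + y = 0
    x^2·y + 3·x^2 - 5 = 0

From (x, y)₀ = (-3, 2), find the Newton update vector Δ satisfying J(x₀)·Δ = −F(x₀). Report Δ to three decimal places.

At (-3, 2): F = (35.000, 40.000).
Jacobian J = [[-4·y - 3, -4·x + 1], [2·x·y + 6·x, x^2]].
At the point, J = [[-11.000, 13.000], [-30.000, 9.000]] (det J = 291.000).
Solving J·Δ = −F gives Δ = (0.704, -2.096).

(0.704, -2.096)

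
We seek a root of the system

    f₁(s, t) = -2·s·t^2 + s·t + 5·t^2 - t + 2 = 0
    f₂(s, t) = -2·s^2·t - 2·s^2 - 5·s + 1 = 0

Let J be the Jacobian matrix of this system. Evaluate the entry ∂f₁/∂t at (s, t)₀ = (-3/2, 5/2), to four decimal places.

37.5000

∂f₁/∂t = -4·s·t + s + 10·t - 1.
At (-3/2, 5/2) this is 37.5000.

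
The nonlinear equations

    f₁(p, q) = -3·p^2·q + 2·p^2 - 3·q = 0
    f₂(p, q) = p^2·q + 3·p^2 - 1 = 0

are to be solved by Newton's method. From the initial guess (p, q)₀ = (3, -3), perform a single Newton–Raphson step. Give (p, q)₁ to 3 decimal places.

(1.414, -2.889)

At (3, -3): F = (108.000, -1.000).
Jacobian J = [[-6·p·q + 4·p, -3·p^2 - 3], [2·p·q + 6·p, p^2]].
At the point, J = [[66.000, -30.000], [0.000, 9.000]] (det J = 594.000).
Solving J·Δ = −F gives Δ = (-1.586, 0.111).
Then the next iterate is (p, q)₁ = (1.414, -2.889).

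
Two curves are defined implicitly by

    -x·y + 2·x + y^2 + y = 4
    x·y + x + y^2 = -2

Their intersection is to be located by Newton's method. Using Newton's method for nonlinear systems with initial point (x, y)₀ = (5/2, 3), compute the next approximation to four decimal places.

At (5/2, 3): F = (5.5000, 21.0000).
Jacobian J = [[-y + 2, -x + 2·y + 1], [y + 1, x + 2·y]].
At the point, J = [[-1.0000, 4.5000], [4.0000, 8.5000]] (det J = -26.5000).
Solving J·Δ = −F gives Δ = (-1.8019, -1.6226).
Then the next iterate is (x, y)₁ = (0.6981, 1.3774).

(0.6981, 1.3774)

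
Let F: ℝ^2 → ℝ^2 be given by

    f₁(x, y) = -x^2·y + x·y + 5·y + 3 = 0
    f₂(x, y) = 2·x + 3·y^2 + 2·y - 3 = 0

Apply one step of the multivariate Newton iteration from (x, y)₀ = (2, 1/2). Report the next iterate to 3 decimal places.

(3.056, -0.472)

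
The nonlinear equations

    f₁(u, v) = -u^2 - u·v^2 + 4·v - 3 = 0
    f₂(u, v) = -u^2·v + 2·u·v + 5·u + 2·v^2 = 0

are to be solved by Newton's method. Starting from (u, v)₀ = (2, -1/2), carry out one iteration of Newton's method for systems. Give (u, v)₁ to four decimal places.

(0.4000, -0.0500)

At (2, -1/2): F = (-9.5000, 10.5000).
Jacobian J = [[-2·u - v^2, -2·u·v + 4], [-2·u·v + 2·v + 5, -u^2 + 2·u + 4·v]].
At the point, J = [[-4.2500, 6.0000], [6.0000, -2.0000]] (det J = -27.5000).
Solving J·Δ = −F gives Δ = (-1.6000, 0.4500).
Then the next iterate is (u, v)₁ = (0.4000, -0.0500).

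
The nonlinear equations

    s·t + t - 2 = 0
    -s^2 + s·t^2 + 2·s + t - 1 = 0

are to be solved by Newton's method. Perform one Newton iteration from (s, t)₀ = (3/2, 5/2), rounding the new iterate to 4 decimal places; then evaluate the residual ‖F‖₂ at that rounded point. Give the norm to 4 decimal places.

3.3688

At (3/2, 5/2): F = (4.2500, 11.6250).
Jacobian J = [[t, s + 1], [-2·s + t^2 + 2, 2·s·t + 1]].
At the point, J = [[2.5000, 2.5000], [5.2500, 8.5000]] (det J = 8.1250).
Solving J·Δ = −F gives Δ = (-0.8692, -0.8308).
Then the next iterate is (s, t)₁ = (0.6308, 1.6692).
Re-evaluating at (0.6308, 1.6692): F = (0.722131, 3.290444), so ‖F‖₂ = 3.3688.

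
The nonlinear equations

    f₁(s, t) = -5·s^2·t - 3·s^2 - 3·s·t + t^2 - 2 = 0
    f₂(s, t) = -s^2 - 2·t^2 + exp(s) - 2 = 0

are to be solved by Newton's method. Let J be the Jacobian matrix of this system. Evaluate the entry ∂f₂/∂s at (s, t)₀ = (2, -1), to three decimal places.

3.389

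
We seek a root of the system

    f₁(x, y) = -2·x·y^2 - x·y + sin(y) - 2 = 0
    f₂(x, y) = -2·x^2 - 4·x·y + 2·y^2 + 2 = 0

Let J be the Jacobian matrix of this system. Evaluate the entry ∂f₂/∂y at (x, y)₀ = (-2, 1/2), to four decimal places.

∂f₂/∂y = -4·x + 4·y.
At (-2, 1/2) this is 10.0000.

10.0000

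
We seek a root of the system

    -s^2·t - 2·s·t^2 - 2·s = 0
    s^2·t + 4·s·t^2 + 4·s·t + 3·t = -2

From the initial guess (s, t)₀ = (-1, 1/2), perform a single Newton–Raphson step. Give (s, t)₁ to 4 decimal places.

(1.2500, 1.8750)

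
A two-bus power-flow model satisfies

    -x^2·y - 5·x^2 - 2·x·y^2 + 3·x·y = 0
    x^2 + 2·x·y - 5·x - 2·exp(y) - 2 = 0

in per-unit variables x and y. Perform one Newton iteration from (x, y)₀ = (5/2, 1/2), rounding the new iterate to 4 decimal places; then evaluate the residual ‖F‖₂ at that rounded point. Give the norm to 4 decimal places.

2342.3121

At (5/2, 1/2): F = (-31.8750, -9.047443).
Jacobian J = [[-2·x·y - 10·x - 2·y^2 + 3·y, -x^2 - 4·x·y + 3·x], [2·x + 2·y - 5, 2·x - 2·exp(y)]].
At the point, J = [[-26.5000, -3.7500], [1.0000, 1.702557]] (det J = -41.367773).
Solving J·Δ = −F gives Δ = (-2.1320, 6.5663).
Then the next iterate is (x, y)₁ = (0.3680, 7.0663).
Re-evaluating at (0.3680, 7.0663): F = (-30.583262, -2342.112434), so ‖F‖₂ = 2342.3121.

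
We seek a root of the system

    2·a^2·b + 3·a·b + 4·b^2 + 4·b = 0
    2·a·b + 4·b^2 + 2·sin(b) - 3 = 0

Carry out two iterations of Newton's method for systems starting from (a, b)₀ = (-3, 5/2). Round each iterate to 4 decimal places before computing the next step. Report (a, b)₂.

At (-3, 5/2): F = (57.5000, 8.196944).
Jacobian J = [[4·a·b + 3·b, 2·a^2 + 3·a + 8·b + 4], [2·b, 2·a + 8·b + 2·cos(b)]].
At the point, J = [[-22.5000, 33.0000], [5.0000, 12.397713]] (det J = -443.948537).
Solving J·Δ = −F gives Δ = (0.9964, -1.0630).
Then the next iterate is (a, b)₁ = (-2.0036, 1.4370).
Round to (-2.0036, 1.4370) and repeat: F = (16.907779, 1.483655), J = [[-7.205693, 17.514026], [2.8740, 7.755595]].
Δ = (0.9899, -0.5581), so (a, b)₂ = (-1.0137, 0.8789).

(-1.0137, 0.8789)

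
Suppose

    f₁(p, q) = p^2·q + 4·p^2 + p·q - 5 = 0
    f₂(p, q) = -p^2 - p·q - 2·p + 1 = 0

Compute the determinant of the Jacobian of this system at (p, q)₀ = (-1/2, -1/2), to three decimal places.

-2.125

J = [[2·p·q + 8·p + q, p^2 + p], [-2·p - q - 2, -p]].
At the point, J = [[-4.000, -0.250], [-0.500, 0.500]].
det J = -2.125.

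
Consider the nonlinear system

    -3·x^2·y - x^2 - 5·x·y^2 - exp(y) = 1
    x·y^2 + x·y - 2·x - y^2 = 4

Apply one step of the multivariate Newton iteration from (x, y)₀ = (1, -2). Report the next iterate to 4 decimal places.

At (1, -2): F = (-16.135335, -8.0000).
Jacobian J = [[-6·x·y - 2·x - 5·y^2, -3·x^2 - 10·x·y - exp(y)], [y^2 + y - 2, 2·x·y + x - 2·y]].
At the point, J = [[-10.0000, 16.864665], [0.0000, 1.0000]] (det J = -10.0000).
Solving J·Δ = −F gives Δ = (11.8782, 8.0000).
Then the next iterate is (x, y)₁ = (12.8782, 6.0000).

(12.8782, 6.0000)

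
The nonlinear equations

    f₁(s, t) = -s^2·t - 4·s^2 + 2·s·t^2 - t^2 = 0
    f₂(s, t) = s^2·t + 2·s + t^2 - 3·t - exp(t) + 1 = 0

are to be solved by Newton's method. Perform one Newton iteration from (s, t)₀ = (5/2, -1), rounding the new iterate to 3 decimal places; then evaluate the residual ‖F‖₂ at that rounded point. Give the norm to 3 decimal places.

At (5/2, -1): F = (-14.750, 3.38212).
Jacobian J = [[-2·s·t - 8·s + 2·t^2, -s^2 + 4·s·t - 2·t], [2·s·t + 2, s^2 + 2·t - exp(t) - 3]].
At the point, J = [[-13.000, -14.250], [-3.000, 0.88212]] (det J = -54.21757).
Solving J·Δ = −F gives Δ = (0.649, -1.627).
Then the next iterate is (s, t)₁ = (3.149, -2.627).
Re-evaluating at (3.149, -2.627): F = (22.94724, -4.04203), so ‖F‖₂ = 23.301.

23.301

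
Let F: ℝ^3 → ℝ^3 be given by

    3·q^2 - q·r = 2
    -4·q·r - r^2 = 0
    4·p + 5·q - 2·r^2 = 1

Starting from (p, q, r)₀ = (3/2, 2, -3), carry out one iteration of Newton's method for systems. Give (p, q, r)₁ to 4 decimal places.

At (3/2, 2, -3): F = (16.0000, 15.0000, -3.0000).
Jacobian J = [[0, 6·q - r, -q], [0, -4·r, -4·q - 2·r], [4, 5, -4·r]].
At the point, J = [[0.0000, 15.0000, -2.0000], [0.0000, 12.0000, -2.0000], [4.0000, 5.0000, 12.0000]] (det J = -24.0000).
Solving J·Δ = −F gives Δ = (-15.3333, -0.3333, 5.5000).
Then the next iterate is (p, q, r)₁ = (-13.8333, 1.6667, 2.5000).

(-13.8333, 1.6667, 2.5000)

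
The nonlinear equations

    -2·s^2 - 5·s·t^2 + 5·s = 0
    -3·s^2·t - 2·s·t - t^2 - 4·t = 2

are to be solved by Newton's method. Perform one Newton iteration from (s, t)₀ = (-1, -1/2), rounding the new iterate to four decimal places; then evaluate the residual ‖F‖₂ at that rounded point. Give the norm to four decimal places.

1.2886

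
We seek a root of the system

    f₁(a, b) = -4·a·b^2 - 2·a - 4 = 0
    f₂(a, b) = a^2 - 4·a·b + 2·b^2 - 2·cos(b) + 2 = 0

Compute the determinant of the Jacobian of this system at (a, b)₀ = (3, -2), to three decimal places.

J = [[-4·b^2 - 2, -8·a·b], [2·a - 4·b, -4·a + 4·b + 2·sin(b)]].
At the point, J = [[-18.000, 48.000], [14.000, -21.81859]].
det J = -279.265.

-279.265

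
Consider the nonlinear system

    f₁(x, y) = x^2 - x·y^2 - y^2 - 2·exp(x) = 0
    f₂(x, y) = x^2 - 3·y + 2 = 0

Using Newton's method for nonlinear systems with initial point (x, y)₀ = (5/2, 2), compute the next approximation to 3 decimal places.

(1.587, 1.229)

At (5/2, 2): F = (-32.11499, 2.250).
Jacobian J = [[2·x - y^2 - 2·exp(x), -2·x·y - 2·y], [2·x, -3]].
At the point, J = [[-23.36499, -14.000], [5.000, -3.000]] (det J = 140.09496).
Solving J·Δ = −F gives Δ = (-0.913, -0.771).
Then the next iterate is (x, y)₁ = (1.587, 1.229).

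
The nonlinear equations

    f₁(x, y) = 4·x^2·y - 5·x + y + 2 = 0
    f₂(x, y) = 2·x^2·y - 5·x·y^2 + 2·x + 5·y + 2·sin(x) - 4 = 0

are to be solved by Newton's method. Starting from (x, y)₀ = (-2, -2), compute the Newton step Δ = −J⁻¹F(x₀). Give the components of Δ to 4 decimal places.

(0.7680, 0.0743)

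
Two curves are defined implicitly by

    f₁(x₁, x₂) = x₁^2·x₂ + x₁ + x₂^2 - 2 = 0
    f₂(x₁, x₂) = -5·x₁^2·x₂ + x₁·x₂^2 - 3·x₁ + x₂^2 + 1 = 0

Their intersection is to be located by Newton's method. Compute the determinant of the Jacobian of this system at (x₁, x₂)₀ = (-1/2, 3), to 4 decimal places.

J = [[2·x₁·x₂ + 1, x₁^2 + 2·x₂], [-10·x₁·x₂ + x₂^2 - 3, -5·x₁^2 + 2·x₁·x₂ + 2·x₂]].
At the point, J = [[-2.0000, 6.2500], [21.0000, 1.7500]].
det J = -134.7500.

-134.7500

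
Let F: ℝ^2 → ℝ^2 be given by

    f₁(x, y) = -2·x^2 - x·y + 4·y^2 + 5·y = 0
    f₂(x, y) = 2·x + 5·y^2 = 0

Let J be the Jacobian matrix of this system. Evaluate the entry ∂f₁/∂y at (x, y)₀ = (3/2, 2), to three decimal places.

∂f₁/∂y = -x + 8·y + 5.
At (3/2, 2) this is 19.500.

19.500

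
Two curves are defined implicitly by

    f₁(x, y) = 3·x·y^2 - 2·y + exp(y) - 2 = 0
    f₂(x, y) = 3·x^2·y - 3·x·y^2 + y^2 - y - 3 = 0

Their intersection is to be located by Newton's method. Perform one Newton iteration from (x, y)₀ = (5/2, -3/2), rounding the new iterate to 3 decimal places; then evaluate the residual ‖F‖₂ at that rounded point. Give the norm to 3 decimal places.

14.745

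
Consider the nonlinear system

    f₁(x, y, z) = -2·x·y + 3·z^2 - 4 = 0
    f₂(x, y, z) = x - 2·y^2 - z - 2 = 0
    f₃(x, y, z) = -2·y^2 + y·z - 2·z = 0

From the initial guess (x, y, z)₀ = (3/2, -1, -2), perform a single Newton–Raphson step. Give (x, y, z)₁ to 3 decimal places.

(3.585, -1.075, -0.717)

At (3/2, -1, -2): F = (11.000, -0.500, 4.000).
Jacobian J = [[-2·y, -2·x, 6·z], [1, -4·y, -1], [0, -4·y + z, y - 2]].
At the point, J = [[2.000, -3.000, -12.000], [1.000, 4.000, -1.000], [0.000, 2.000, -3.000]] (det J = -53.000).
Solving J·Δ = −F gives Δ = (2.085, -0.075, 1.283).
Then the next iterate is (x, y, z)₁ = (3.585, -1.075, -0.717).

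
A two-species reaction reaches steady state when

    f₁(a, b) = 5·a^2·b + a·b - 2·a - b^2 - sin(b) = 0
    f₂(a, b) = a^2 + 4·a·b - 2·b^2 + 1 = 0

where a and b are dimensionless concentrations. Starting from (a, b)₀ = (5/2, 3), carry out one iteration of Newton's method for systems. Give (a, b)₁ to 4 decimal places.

(1.3644, 2.9721)

At (5/2, 3): F = (87.108880, 19.2500).
Jacobian J = [[10·a·b + b - 2, 5·a^2 + a - 2·b - cos(b)], [2·a + 4·b, 4·a - 4·b]].
At the point, J = [[76.0000, 28.739992], [17.0000, -2.0000]] (det J = -640.579872).
Solving J·Δ = −F gives Δ = (-1.1356, -0.0279).
Then the next iterate is (a, b)₁ = (1.3644, 2.9721).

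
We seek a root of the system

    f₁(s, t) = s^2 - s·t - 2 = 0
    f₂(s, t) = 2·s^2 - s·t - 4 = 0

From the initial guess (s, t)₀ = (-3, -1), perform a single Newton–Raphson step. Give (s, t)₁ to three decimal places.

At (-3, -1): F = (4.000, 11.000).
Jacobian J = [[2·s - t, -s], [4·s - t, -s]].
At the point, J = [[-5.000, 3.000], [-11.000, 3.000]] (det J = 18.000).
Solving J·Δ = −F gives Δ = (1.167, 0.611).
Then the next iterate is (s, t)₁ = (-1.833, -0.389).

(-1.833, -0.389)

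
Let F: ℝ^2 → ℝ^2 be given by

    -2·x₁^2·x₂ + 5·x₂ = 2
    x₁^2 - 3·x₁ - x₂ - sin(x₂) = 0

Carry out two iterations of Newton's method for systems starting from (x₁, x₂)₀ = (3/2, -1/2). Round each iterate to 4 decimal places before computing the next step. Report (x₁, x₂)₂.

(1.6036, -1.6937)

At (3/2, -1/2): F = (-2.2500, -1.270574).
Jacobian J = [[-4·x₁·x₂, -2·x₁^2 + 5], [2·x₁ - 3, -cos(x₂) - 1]].
At the point, J = [[3.0000, 0.5000], [0.0000, -1.877583]] (det J = -5.632748).
Solving J·Δ = −F gives Δ = (0.8628, -0.6767).
Then the next iterate is (x₁, x₂)₁ = (2.3628, -1.1767).
Round to (2.3628, -1.1767) and repeat: F = (5.255118, 0.594468), J = [[11.121227, -6.165648], [1.7256, -1.383974]].
Δ = (-0.7592, -0.5170), so (x₁, x₂)₂ = (1.6036, -1.6937).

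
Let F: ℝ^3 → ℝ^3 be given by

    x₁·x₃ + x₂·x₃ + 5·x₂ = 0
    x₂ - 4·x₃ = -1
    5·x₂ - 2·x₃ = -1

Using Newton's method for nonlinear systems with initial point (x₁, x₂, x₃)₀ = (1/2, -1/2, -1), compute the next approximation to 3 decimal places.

(-0.444, -0.111, 0.222)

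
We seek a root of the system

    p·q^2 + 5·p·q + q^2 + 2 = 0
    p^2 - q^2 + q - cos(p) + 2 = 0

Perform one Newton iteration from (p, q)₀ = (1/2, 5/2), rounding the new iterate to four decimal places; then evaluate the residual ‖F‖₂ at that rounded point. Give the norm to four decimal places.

4.7068

At (1/2, 5/2): F = (17.6250, -2.377583).
Jacobian J = [[q^2 + 5·q, 2·p·q + 5·p + 2·q], [2·p + sin(p), -2·q + 1]].
At the point, J = [[18.7500, 10.0000], [1.479426, -4.0000]] (det J = -89.794255).
Solving J·Δ = −F gives Δ = (-0.5203, -0.7868).
Then the next iterate is (p, q)₁ = (-0.0203, 1.7132).
Re-evaluating at (-0.0203, 1.7132): F = (4.701583, -0.221236), so ‖F‖₂ = 4.7068.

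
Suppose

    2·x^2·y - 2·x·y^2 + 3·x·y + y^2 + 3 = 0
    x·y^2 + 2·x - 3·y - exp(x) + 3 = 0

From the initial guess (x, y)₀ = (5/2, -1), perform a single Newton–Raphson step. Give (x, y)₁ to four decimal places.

(2.1523, -0.4363)

At (5/2, -1): F = (-21.0000, 1.317506).
Jacobian J = [[4·x·y - 2·y^2 + 3·y, 2·x^2 - 4·x·y + 3·x + 2·y], [y^2 - exp(x) + 2, 2·x·y - 3]].
At the point, J = [[-15.0000, 28.0000], [-9.182494, -8.0000]] (det J = 377.109831).
Solving J·Δ = −F gives Δ = (-0.3477, 0.5637).
Then the next iterate is (x, y)₁ = (2.1523, -0.4363).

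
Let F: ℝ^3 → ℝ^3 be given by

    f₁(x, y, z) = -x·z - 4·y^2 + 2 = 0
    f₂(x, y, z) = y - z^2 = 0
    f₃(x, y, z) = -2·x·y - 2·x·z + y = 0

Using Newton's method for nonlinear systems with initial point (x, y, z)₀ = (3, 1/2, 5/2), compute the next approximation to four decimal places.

At (3, 1/2, 5/2): F = (-6.5000, -5.7500, -17.5000).
Jacobian J = [[-z, -8·y, -x], [0, 1, -2·z], [-2·y - 2·z, -2·x + 1, -2·x]].
At the point, J = [[-2.5000, -4.0000, -3.0000], [0.0000, 1.0000, -5.0000], [-6.0000, -5.0000, -6.0000]] (det J = -60.5000).
Solving J·Δ = −F gives Δ = (-2.4669, 0.6777, -1.0145).
Then the next iterate is (x, y, z)₁ = (0.5331, 1.1777, 1.4855).

(0.5331, 1.1777, 1.4855)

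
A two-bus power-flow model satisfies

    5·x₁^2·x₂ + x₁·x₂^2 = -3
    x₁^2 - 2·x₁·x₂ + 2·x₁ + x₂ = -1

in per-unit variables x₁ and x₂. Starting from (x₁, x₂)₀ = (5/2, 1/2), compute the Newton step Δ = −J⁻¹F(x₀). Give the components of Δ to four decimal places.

(-1.6684, 0.0599)

At (5/2, 1/2): F = (19.2500, 10.2500).
Jacobian J = [[10·x₁·x₂ + x₂^2, 5·x₁^2 + 2·x₁·x₂], [2·x₁ - 2·x₂ + 2, -2·x₁ + 1]].
At the point, J = [[12.7500, 33.7500], [6.0000, -4.0000]] (det J = -253.5000).
Solving J·Δ = −F gives Δ = (-1.6684, 0.0599).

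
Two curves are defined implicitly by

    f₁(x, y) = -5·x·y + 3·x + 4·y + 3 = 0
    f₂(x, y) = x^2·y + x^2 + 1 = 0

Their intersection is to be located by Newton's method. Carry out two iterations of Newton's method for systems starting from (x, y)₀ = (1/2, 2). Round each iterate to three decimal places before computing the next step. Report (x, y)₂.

(0.635, -4.494)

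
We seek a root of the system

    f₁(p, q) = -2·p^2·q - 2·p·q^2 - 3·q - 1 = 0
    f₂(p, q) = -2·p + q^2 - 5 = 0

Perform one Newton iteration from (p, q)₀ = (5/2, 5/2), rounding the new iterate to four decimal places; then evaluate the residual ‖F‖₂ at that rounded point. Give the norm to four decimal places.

17.9761

At (5/2, 5/2): F = (-71.0000, -3.7500).
Jacobian J = [[-4·p·q - 2·q^2, -2·p^2 - 4·p·q - 3], [-2, 2·q]].
At the point, J = [[-37.5000, -40.5000], [-2.0000, 5.0000]] (det J = -268.5000).
Solving J·Δ = −F gives Δ = (-1.8878, -0.0051).
Then the next iterate is (p, q)₁ = (0.6122, 2.4949).
Re-evaluating at (0.6122, 2.4949): F = (-17.976131, 0.000126), so ‖F‖₂ = 17.9761.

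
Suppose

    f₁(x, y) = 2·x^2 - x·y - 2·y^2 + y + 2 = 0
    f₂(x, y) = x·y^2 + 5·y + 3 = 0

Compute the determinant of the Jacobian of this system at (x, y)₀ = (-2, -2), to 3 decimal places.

J = [[4·x - y, -x - 4·y + 1], [y^2, 2·x·y + 5]].
At the point, J = [[-6.000, 11.000], [4.000, 13.000]].
det J = -122.000.

-122.000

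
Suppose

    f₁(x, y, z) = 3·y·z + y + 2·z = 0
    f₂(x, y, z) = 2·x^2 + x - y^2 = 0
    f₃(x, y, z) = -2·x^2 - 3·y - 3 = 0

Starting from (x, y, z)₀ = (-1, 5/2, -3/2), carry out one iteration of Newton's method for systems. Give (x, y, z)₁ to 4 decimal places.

(0.6121, 0.4828, -1.0064)

At (-1, 5/2, -3/2): F = (-11.7500, -5.2500, -12.5000).
Jacobian J = [[0, 3·z + 1, 3·y + 2], [4·x + 1, -2·y, 0], [-4·x, -3, 0]].
At the point, J = [[0.0000, -3.5000, 9.5000], [-3.0000, -5.0000, 0.0000], [4.0000, -3.0000, 0.0000]] (det J = 275.5000).
Solving J·Δ = −F gives Δ = (1.6121, -2.0172, 0.4936).
Then the next iterate is (x, y, z)₁ = (0.6121, 0.4828, -1.0064).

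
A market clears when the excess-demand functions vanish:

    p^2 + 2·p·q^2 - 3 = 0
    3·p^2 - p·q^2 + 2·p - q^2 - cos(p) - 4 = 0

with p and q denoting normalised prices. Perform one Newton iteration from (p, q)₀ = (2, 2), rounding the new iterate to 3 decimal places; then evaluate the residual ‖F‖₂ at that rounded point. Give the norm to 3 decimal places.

4.402

At (2, 2): F = (17.000, 0.41615).
Jacobian J = [[2·p + 2·q^2, 4·p·q], [6·p - q^2 + sin(p) + 2, -2·p·q - 2·q]].
At the point, J = [[12.000, 16.000], [10.90930, -12.000]] (det J = -318.54876).
Solving J·Δ = −F gives Δ = (-0.661, -0.567).
Then the next iterate is (p, q)₁ = (1.339, 1.433).
Re-evaluating at (1.339, 1.433): F = (4.29216, -0.97607), so ‖F‖₂ = 4.402.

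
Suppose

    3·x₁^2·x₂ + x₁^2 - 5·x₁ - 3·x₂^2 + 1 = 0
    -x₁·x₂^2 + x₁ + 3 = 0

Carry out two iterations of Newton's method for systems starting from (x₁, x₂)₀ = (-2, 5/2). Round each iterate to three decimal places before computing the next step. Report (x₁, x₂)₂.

(-0.552, 0.569)

At (-2, 5/2): F = (26.250, 13.500).
Jacobian J = [[6·x₁·x₂ + 2·x₁ - 5, 3·x₁^2 - 6·x₂], [-x₂^2 + 1, -2·x₁·x₂]].
At the point, J = [[-39.000, -3.000], [-5.250, 10.000]] (det J = -405.750).
Solving J·Δ = −F gives Δ = (0.747, -0.958).
Then the next iterate is (x₁, x₂)₁ = (-1.253, 1.542).
Round to (-1.253, 1.542) and repeat: F = (8.96458, 4.72634), J = [[-19.09876, -4.54197], [-1.37776, 3.86425]].
Δ = (0.701, -0.973), so (x₁, x₂)₂ = (-0.552, 0.569).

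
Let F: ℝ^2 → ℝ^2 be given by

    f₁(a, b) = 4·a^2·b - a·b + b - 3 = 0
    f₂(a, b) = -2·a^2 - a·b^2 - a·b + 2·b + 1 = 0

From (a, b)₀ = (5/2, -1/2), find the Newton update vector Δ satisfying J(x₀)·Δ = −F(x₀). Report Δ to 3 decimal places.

(-1.188, 0.148)

At (5/2, -1/2): F = (-14.750, -11.875).
Jacobian J = [[8·a·b - b, 4·a^2 - a + 1], [-4·a - b^2 - b, -2·a·b - a + 2]].
At the point, J = [[-9.500, 23.500], [-9.750, 2.000]] (det J = 210.125).
Solving J·Δ = −F gives Δ = (-1.188, 0.148).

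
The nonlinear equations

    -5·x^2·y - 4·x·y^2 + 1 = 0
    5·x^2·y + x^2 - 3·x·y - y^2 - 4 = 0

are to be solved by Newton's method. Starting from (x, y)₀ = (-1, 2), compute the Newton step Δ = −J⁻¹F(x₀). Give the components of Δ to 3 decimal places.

(0.219, -0.716)

At (-1, 2): F = (7.000, 9.000).
Jacobian J = [[-10·x·y - 4·y^2, -5·x^2 - 8·x·y], [10·x·y + 2·x - 3·y, 5·x^2 - 3·x - 2·y]].
At the point, J = [[4.000, 11.000], [-28.000, 4.000]] (det J = 324.000).
Solving J·Δ = −F gives Δ = (0.219, -0.716).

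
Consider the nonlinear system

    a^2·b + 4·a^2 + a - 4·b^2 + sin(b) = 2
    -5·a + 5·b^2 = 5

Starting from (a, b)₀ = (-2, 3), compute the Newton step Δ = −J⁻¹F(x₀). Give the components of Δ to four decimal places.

(0.7582, -1.5403)

At (-2, 3): F = (-11.858880, 50.0000).
Jacobian J = [[2·a·b + 8·a + 1, a^2 - 8·b + cos(b)], [-5, 10·b]].
At the point, J = [[-27.0000, -20.989992], [-5.0000, 30.0000]] (det J = -914.949962).
Solving J·Δ = −F gives Δ = (0.7582, -1.5403).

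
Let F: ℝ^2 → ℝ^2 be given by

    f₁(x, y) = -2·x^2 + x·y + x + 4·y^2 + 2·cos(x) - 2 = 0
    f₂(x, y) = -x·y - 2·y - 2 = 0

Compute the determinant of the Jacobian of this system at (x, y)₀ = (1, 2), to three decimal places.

42.049

J = [[-4·x + y - 2·sin(x) + 1, x + 8·y], [-y, -x - 2]].
At the point, J = [[-2.68294, 17.000], [-2.000, -3.000]].
det J = 42.049.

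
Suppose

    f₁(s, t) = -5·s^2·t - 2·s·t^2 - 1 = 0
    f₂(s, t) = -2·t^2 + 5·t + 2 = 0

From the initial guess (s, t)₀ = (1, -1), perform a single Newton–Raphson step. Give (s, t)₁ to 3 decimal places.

(0.819, -0.444)

At (1, -1): F = (2.000, -5.000).
Jacobian J = [[-10·s·t - 2·t^2, -5·s^2 - 4·s·t], [0, -4·t + 5]].
At the point, J = [[8.000, -1.000], [0.000, 9.000]] (det J = 72.000).
Solving J·Δ = −F gives Δ = (-0.181, 0.556).
Then the next iterate is (s, t)₁ = (0.819, -0.444).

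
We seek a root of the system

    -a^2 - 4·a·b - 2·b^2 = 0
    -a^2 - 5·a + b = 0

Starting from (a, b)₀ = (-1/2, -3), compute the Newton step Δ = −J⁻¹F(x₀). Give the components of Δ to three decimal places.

At (-1/2, -3): F = (-24.250, -0.750).
Jacobian J = [[-2·a - 4·b, -4·a - 4·b], [-2·a - 5, 1]].
At the point, J = [[13.000, 14.000], [-4.000, 1.000]] (det J = 69.000).
Solving J·Δ = −F gives Δ = (0.199, 1.547).

(0.199, 1.547)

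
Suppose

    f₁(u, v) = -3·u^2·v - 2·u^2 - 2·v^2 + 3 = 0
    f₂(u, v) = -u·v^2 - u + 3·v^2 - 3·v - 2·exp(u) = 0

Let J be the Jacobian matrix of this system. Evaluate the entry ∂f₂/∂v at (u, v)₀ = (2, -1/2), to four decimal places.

-4.0000

∂f₂/∂v = -2·u·v + 6·v - 3.
At (2, -1/2) this is -4.0000.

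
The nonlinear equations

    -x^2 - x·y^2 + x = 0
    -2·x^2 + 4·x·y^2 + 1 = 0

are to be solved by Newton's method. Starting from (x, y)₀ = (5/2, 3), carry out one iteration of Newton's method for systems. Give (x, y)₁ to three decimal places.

At (5/2, 3): F = (-26.250, 78.500).
Jacobian J = [[-2·x - y^2 + 1, -2·x·y], [-4·x + 4·y^2, 8·x·y]].
At the point, J = [[-13.000, -15.000], [26.000, 60.000]] (det J = -390.000).
Solving J·Δ = −F gives Δ = (-1.019, -0.867).
Then the next iterate is (x, y)₁ = (1.481, 2.133).

(1.481, 2.133)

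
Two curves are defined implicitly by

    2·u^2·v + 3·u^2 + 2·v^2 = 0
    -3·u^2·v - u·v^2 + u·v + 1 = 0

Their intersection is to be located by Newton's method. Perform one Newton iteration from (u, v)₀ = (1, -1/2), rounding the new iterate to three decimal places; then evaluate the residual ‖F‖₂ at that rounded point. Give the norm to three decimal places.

At (1, -1/2): F = (2.500, 1.750).
Jacobian J = [[4·u·v + 6·u, 2·u^2 + 4·v], [-6·u·v - v^2 + v, -3·u^2 - 2·u·v + u]].
At the point, J = [[4.000, 0.000], [2.250, -1.000]] (det J = -4.000).
Solving J·Δ = −F gives Δ = (-0.625, 0.344).
Then the next iterate is (u, v)₁ = (0.375, -0.156).
Re-evaluating at (0.375, -0.156): F = (0.42667, 0.99819), so ‖F‖₂ = 1.086.

1.086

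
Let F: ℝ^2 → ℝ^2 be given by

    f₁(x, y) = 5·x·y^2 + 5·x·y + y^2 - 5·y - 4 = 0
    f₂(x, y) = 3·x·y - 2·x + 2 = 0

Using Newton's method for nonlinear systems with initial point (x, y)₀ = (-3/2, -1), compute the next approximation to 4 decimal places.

(4.0000, -5.0000)

At (-3/2, -1): F = (2.0000, 9.5000).
Jacobian J = [[5·y^2 + 5·y, 10·x·y + 5·x + 2·y - 5], [3·y - 2, 3·x]].
At the point, J = [[0.0000, 0.5000], [-5.0000, -4.5000]] (det J = 2.5000).
Solving J·Δ = −F gives Δ = (5.5000, -4.0000).
Then the next iterate is (x, y)₁ = (4.0000, -5.0000).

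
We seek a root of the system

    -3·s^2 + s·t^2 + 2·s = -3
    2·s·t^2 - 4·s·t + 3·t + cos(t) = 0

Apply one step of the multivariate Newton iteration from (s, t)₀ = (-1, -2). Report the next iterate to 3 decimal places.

At (-1, -2): F = (-6.000, -22.41615).
Jacobian J = [[-6·s + t^2 + 2, 2·s·t], [2·t^2 - 4·t, 4·s·t - 4·s - sin(t) + 3]].
At the point, J = [[12.000, 4.000], [16.000, 15.90930]] (det J = 126.91157).
Solving J·Δ = −F gives Δ = (0.046, 1.363).
Then the next iterate is (s, t)₁ = (-0.954, -0.637).

(-0.954, -0.637)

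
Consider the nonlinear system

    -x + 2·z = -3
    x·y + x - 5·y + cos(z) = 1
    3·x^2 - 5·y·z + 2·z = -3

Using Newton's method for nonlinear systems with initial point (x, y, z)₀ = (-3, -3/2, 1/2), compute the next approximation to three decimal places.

(-3.138, -0.168, -3.069)

At (-3, -3/2, 1/2): F = (7.000, 8.87758, 34.750).
Jacobian J = [[-1, 0, 2], [y + 1, x - 5, -sin(z)], [6·x, -5·z, -5·y + 2]].
At the point, J = [[-1.000, 0.000, 2.000], [-0.500, -8.000, -0.47943], [-18.000, -2.500, 9.500]] (det J = -208.30144).
Solving J·Δ = −F gives Δ = (-0.138, 1.332, -3.569).
Then the next iterate is (x, y, z)₁ = (-3.138, -0.168, -3.069).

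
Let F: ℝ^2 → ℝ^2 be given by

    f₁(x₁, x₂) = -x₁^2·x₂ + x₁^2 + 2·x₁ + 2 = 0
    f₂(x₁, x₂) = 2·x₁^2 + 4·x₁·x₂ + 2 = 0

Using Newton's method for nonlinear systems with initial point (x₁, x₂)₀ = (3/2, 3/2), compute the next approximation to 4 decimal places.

(-0.4375, 2.7917)

At (3/2, 3/2): F = (3.8750, 15.5000).
Jacobian J = [[-2·x₁·x₂ + 2·x₁ + 2, -x₁^2], [4·x₁ + 4·x₂, 4·x₁]].
At the point, J = [[0.5000, -2.2500], [12.0000, 6.0000]] (det J = 30.0000).
Solving J·Δ = −F gives Δ = (-1.9375, 1.2917).
Then the next iterate is (x₁, x₂)₁ = (-0.4375, 2.7917).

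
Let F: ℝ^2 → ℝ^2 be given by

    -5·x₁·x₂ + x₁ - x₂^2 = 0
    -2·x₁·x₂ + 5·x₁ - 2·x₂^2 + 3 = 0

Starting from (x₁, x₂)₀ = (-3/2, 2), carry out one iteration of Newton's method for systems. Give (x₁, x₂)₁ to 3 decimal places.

At (-3/2, 2): F = (9.500, -6.500).
Jacobian J = [[-5·x₂ + 1, -5·x₁ - 2·x₂], [-2·x₂ + 5, -2·x₁ - 4·x₂]].
At the point, J = [[-9.000, 3.500], [1.000, -5.000]] (det J = 41.500).
Solving J·Δ = −F gives Δ = (0.596, -1.181).
Then the next iterate is (x₁, x₂)₁ = (-0.904, 0.819).

(-0.904, 0.819)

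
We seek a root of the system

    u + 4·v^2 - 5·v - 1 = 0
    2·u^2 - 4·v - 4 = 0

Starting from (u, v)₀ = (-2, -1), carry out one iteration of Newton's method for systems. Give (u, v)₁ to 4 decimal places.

(-1.2593, -0.4815)

At (-2, -1): F = (6.0000, 8.0000).
Jacobian J = [[1, 8·v - 5], [4·u, -4]].
At the point, J = [[1.0000, -13.0000], [-8.0000, -4.0000]] (det J = -108.0000).
Solving J·Δ = −F gives Δ = (0.7407, 0.5185).
Then the next iterate is (u, v)₁ = (-1.2593, -0.4815).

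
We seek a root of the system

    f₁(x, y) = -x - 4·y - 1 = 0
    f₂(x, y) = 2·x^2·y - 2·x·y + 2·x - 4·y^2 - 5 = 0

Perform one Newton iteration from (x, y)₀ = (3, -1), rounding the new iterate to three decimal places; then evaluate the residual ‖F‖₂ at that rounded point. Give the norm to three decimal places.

5.560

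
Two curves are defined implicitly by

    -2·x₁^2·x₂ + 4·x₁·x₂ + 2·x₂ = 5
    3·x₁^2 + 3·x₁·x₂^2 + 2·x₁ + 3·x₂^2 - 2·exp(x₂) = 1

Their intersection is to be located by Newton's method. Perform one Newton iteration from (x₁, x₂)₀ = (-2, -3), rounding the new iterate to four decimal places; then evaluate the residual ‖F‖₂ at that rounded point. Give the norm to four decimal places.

7.5918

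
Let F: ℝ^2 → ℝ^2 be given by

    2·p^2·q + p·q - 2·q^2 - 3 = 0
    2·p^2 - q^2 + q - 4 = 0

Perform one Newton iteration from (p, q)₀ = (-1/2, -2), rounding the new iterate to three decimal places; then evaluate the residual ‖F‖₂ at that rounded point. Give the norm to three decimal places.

At (-1/2, -2): F = (-11.000, -9.500).
Jacobian J = [[4·p·q + q, 2·p^2 + p - 4·q], [4·p, -2·q + 1]].
At the point, J = [[2.000, 8.000], [-2.000, 5.000]] (det J = 26.000).
Solving J·Δ = −F gives Δ = (-0.808, 1.577).
Then the next iterate is (p, q)₁ = (-1.308, -0.423).
Re-evaluating at (-1.308, -0.423): F = (-4.25196, -1.18020), so ‖F‖₂ = 4.413.

4.413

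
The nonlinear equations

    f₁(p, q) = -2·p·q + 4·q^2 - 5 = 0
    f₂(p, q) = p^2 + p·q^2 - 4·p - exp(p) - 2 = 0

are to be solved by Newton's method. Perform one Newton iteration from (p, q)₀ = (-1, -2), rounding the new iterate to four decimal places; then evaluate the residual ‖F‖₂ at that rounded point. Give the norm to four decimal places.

1.6705

At (-1, -2): F = (7.0000, -1.367879).
Jacobian J = [[-2·q, -2·p + 8·q], [2·p + q^2 - exp(p) - 4, 2·p·q]].
At the point, J = [[4.0000, -14.0000], [-2.367879, 4.0000]] (det J = -17.150312).
Solving J·Δ = −F gives Δ = (0.5160, 0.6474).
Then the next iterate is (p, q)₁ = (-0.4840, -1.3526).
Re-evaluating at (-0.4840, -1.3526): F = (1.008790, -1.331548), so ‖F‖₂ = 1.6705.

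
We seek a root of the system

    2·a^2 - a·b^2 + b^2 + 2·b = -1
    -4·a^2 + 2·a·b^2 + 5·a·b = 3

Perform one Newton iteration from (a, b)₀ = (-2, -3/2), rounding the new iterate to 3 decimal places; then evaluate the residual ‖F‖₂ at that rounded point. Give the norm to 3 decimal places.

At (-2, -3/2): F = (12.750, -13.000).
Jacobian J = [[4·a - b^2, -2·a·b + 2·b + 2], [-8·a + 2·b^2 + 5·b, 4·a·b + 5·a]].
At the point, J = [[-10.250, -7.000], [13.000, 2.000]] (det J = 70.500).
Solving J·Δ = −F gives Δ = (0.929, 0.461).
Then the next iterate is (a, b)₁ = (-1.071, -1.039).
Re-evaluating at (-1.071, -1.039): F = (3.45177, -4.33665), so ‖F‖₂ = 5.543.

5.543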